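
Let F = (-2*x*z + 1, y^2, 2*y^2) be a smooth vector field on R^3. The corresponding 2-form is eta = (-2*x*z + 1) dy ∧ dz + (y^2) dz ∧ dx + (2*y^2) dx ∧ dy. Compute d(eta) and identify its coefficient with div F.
d(eta) = (2*y - 2*z) dx ∧ dy ∧ dz; div F = 2*y - 2*z

For a 2-form in R^3 of the form above, applying d gives a 3-form with coefficient ∂P/∂x + ∂Q/∂y + ∂R/∂z:
  ∂P/∂x = -2*z
  ∂Q/∂y = 2*y
  ∂R/∂z = 0
Sum = 2*y - 2*z, which is exactly div F.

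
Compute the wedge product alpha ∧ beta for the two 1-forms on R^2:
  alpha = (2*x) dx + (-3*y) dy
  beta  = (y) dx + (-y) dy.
alpha ∧ beta = (y*(-2*x + 3*y)) dx ∧ dy

Distribute the wedge, using dx_i ∧ dx_j = -dx_j ∧ dx_i and dx_i ∧ dx_i = 0. For each pair (i, j) with i < j, the coefficient of dx_i ∧ dx_j in alpha ∧ beta is (alpha_i * beta_j - alpha_j * beta_i). Collecting: alpha ∧ beta = (y*(-2*x + 3*y)) dx ∧ dy.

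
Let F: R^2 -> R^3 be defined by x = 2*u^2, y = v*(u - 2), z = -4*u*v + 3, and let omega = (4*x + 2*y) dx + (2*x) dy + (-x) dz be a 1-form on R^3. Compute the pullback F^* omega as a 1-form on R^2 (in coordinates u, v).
F^* omega = (4*u*(8*u^2 + 5*u*v - 4*v)) du + (u^2*(12*u - 8)) dv

Using F^*(f dg) = (f ∘ F) d(g ∘ F), substitute each coordinate x_i by F_i(u, v) in f_i, and replace dx_i by d F_i = (∂F_i/∂u) du + (∂F_i/∂v) dv.
  For the x component: f_1(F) = 8*u^2 + 2*u*v - 4*v; d F_1 = (4*u) du + (0) dv
  For the y component: f_2(F) = 4*u^2; d F_2 = (v) du + (u - 2) dv
  For the z component: f_3(F) = -2*u^2; d F_3 = (-4*v) du + (-4*u) dv
Combining and collecting du, dv coefficients:
  coeff of du: 4*u*(8*u^2 + 5*u*v - 4*v)
  coeff of dv: u^2*(12*u - 8)
F^* omega = (4*u*(8*u^2 + 5*u*v - 4*v)) du + (u^2*(12*u - 8)) dv.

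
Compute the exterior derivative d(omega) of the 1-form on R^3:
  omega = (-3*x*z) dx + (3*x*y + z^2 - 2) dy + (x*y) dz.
d(omega) = (3*y) dx ∧ dy + (3*x + y) dx ∧ dz + (x - 2*z) dy ∧ dz

For a 1-form omega = sum_i f_i dx_i, the exterior derivative is
  d(omega) = sum_{i < j} (∂f_j/∂x_i - ∂f_i/∂x_j) dx_i ∧ dx_j.
  coefficient of dx ∧ dy: ∂f_2/∂x - ∂f_1/∂y = ∂(3*x*y + z^2 - 2)/∂x - ∂(-3*x*z)/∂y = 3*y
  coefficient of dx ∧ dz: ∂f_3/∂x - ∂f_1/∂z = ∂(x*y)/∂x - ∂(-3*x*z)/∂z = 3*x + y
  coefficient of dy ∧ dz: ∂f_3/∂y - ∂f_2/∂z = ∂(x*y)/∂y - ∂(3*x*y + z^2 - 2)/∂z = x - 2*z
Assembling: d(omega) = (3*y) dx ∧ dy + (3*x + y) dx ∧ dz + (x - 2*z) dy ∧ dz.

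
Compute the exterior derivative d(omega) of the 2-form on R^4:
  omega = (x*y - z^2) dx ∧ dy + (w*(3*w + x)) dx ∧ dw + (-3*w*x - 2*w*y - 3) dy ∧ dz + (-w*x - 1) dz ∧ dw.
d(omega) = (-3*w - 2*z) dx ∧ dy ∧ dz + (-3*x - 2*y) dy ∧ dz ∧ dw + (-w) dx ∧ dz ∧ dw

For a 2-form omega = sum_{i<j} g_{ij} dx_i ∧ dx_j, the exterior derivative is
  d(omega) = sum_{i<j} d(g_{ij}) ∧ dx_i ∧ dx_j = sum_{i<j, k} (∂g_{ij}/∂x_k) dx_k ∧ dx_i ∧ dx_j.
Expand each term, using dx_k ∧ dx_i ∧ dx_j = sgn(permutation) dx_{(a)} ∧ dx_{(b)} ∧ dx_{(c)} with (a < b < c) sorted:
  d(x*y - z^2) includes (∂/∂z)(x*y - z^2) dz = (-2*z) dz, which multiplied by dx ∧ dy gives (-2*z) dx ∧ dy ∧ dz
  d(-3*w*x - 2*w*y - 3) includes (∂/∂x)(-3*w*x - 2*w*y - 3) dx = (-3*w) dx, which multiplied by dy ∧ dz gives (-3*w) dx ∧ dy ∧ dz
  d(-3*w*x - 2*w*y - 3) includes (∂/∂w)(-3*w*x - 2*w*y - 3) dw = (-3*x - 2*y) dw, which multiplied by dy ∧ dz gives (-3*x - 2*y) dy ∧ dz ∧ dw
  d(-w*x - 1) includes (∂/∂x)(-w*x - 1) dx = (-w) dx, which multiplied by dz ∧ dw gives (-w) dx ∧ dz ∧ dw
Collecting like 3-forms: d(omega) = (-3*w - 2*z) dx ∧ dy ∧ dz + (-3*x - 2*y) dy ∧ dz ∧ dw + (-w) dx ∧ dz ∧ dw.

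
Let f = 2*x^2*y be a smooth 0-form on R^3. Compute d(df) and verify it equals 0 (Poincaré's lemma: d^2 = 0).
d(df) = 0

Step 1: df = sum_i (∂f/∂x_i) dx_i = (4*x*y) dx + (2*x^2) dy + (0) dz.
Step 2: Apply d again. Using the 1-form formula, the coefficient of dx ∧ dy in d(df) is ∂^2 f/∂x ∂y - ∂^2 f/∂y ∂x = (4*x) - (4*x) = 0 (equality of mixed partials for smooth f).
Similarly for dx ∧ dz and dy ∧ dz — all coefficients vanish. So d(df) = 0.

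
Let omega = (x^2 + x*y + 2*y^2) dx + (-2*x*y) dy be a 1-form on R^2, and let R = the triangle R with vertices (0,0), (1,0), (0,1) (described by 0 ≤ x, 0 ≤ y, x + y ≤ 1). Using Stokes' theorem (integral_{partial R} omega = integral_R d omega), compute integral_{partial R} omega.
integral_(partial R) omega = -7/6

Stokes: integral_partial_R omega = integral_R d omega with d omega = (∂Q/∂x - ∂P/∂y) dx ∧ dy.
  ∂Q/∂x = -2*y
  ∂P/∂y = x + 4*y
  integrand = ∂Q/∂x - ∂P/∂y = -x - 6*y.
Integrating over R: integral_0^1 integral_0^{1-x} (-x - 6*y) dy dx = -7/6.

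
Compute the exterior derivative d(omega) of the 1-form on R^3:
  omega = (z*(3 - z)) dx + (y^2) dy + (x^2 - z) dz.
d(omega) = (2*x + 2*z - 3) dx ∧ dz

For a 1-form omega = sum_i f_i dx_i, the exterior derivative is
  d(omega) = sum_{i < j} (∂f_j/∂x_i - ∂f_i/∂x_j) dx_i ∧ dx_j.
  coefficient of dx ∧ dz: ∂f_3/∂x - ∂f_1/∂z = ∂(x^2 - z)/∂x - ∂(z*(3 - z))/∂z = 2*x + 2*z - 3
Assembling: d(omega) = (2*x + 2*z - 3) dx ∧ dz.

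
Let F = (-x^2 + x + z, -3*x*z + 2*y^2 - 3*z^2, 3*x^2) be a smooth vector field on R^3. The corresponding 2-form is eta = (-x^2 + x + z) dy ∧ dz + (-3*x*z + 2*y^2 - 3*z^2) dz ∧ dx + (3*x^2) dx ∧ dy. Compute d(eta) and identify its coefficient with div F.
d(eta) = (-2*x + 4*y + 1) dx ∧ dy ∧ dz; div F = -2*x + 4*y + 1

For a 2-form in R^3 of the form above, applying d gives a 3-form with coefficient ∂P/∂x + ∂Q/∂y + ∂R/∂z:
  ∂P/∂x = 1 - 2*x
  ∂Q/∂y = 4*y
  ∂R/∂z = 0
Sum = -2*x + 4*y + 1, which is exactly div F.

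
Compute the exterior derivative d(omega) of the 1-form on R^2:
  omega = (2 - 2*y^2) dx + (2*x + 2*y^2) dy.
d(omega) = (4*y + 2) dx ∧ dy

For a 1-form omega = sum_i f_i dx_i, the exterior derivative is
  d(omega) = sum_{i < j} (∂f_j/∂x_i - ∂f_i/∂x_j) dx_i ∧ dx_j.
  coefficient of dx ∧ dy: ∂f_2/∂x - ∂f_1/∂y = ∂(2*x + 2*y^2)/∂x - ∂(2 - 2*y^2)/∂y = 4*y + 2
Assembling: d(omega) = (4*y + 2) dx ∧ dy.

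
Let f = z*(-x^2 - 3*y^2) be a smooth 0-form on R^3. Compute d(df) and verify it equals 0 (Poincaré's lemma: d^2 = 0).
d(df) = 0

Step 1: df = sum_i (∂f/∂x_i) dx_i = (-2*x*z) dx + (-6*y*z) dy + (-x^2 - 3*y^2) dz.
Step 2: Apply d again. Using the 1-form formula, the coefficient of dx ∧ dy in d(df) is ∂^2 f/∂x ∂y - ∂^2 f/∂y ∂x = (0) - (0) = 0 (equality of mixed partials for smooth f).
Similarly for dx ∧ dz and dy ∧ dz — all coefficients vanish. So d(df) = 0.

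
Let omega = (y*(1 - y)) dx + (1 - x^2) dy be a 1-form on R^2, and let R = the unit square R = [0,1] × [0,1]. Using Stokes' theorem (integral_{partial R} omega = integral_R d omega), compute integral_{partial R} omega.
integral_(partial R) omega = -1

Stokes: integral_partial_R omega = integral_R d omega with d omega = (∂Q/∂x - ∂P/∂y) dx ∧ dy.
  ∂Q/∂x = -2*x
  ∂P/∂y = 1 - 2*y
  integrand = ∂Q/∂x - ∂P/∂y = -2*x + 2*y - 1.
Integrating over R: integral_0^1 integral_0^1 (-2*x + 2*y - 1) dx dy = -1.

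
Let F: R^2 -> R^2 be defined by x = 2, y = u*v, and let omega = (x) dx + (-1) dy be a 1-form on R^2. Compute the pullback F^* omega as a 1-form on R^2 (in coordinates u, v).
F^* omega = (-v) du + (-u) dv

Using F^*(f dg) = (f ∘ F) d(g ∘ F), substitute each coordinate x_i by F_i(u, v) in f_i, and replace dx_i by d F_i = (∂F_i/∂u) du + (∂F_i/∂v) dv.
  For the x component: f_1(F) = 2; d F_1 = (0) du + (0) dv
  For the y component: f_2(F) = -1; d F_2 = (v) du + (u) dv
Combining and collecting du, dv coefficients:
  coeff of du: -v
  coeff of dv: -u
F^* omega = (-v) du + (-u) dv.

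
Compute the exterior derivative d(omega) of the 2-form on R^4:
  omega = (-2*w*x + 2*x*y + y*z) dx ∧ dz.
d(omega) = (-2*x - z) dx ∧ dy ∧ dz + (-2*x) dx ∧ dz ∧ dw

For a 2-form omega = sum_{i<j} g_{ij} dx_i ∧ dx_j, the exterior derivative is
  d(omega) = sum_{i<j} d(g_{ij}) ∧ dx_i ∧ dx_j = sum_{i<j, k} (∂g_{ij}/∂x_k) dx_k ∧ dx_i ∧ dx_j.
Expand each term, using dx_k ∧ dx_i ∧ dx_j = sgn(permutation) dx_{(a)} ∧ dx_{(b)} ∧ dx_{(c)} with (a < b < c) sorted:
  d(-2*w*x + 2*x*y + y*z) includes (∂/∂y)(-2*w*x + 2*x*y + y*z) dy = (2*x + z) dy, which multiplied by dx ∧ dz gives (-2*x - z) dx ∧ dy ∧ dz
  d(-2*w*x + 2*x*y + y*z) includes (∂/∂w)(-2*w*x + 2*x*y + y*z) dw = (-2*x) dw, which multiplied by dx ∧ dz gives (-2*x) dx ∧ dz ∧ dw
Collecting like 3-forms: d(omega) = (-2*x - z) dx ∧ dy ∧ dz + (-2*x) dx ∧ dz ∧ dw.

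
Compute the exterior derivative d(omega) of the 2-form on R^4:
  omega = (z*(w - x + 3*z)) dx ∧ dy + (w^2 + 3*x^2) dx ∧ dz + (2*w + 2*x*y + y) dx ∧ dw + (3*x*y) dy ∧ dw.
d(omega) = (w - x + 6*z) dx ∧ dy ∧ dz + (-2*x + 3*y + z - 1) dx ∧ dy ∧ dw + (2*w) dx ∧ dz ∧ dw

For a 2-form omega = sum_{i<j} g_{ij} dx_i ∧ dx_j, the exterior derivative is
  d(omega) = sum_{i<j} d(g_{ij}) ∧ dx_i ∧ dx_j = sum_{i<j, k} (∂g_{ij}/∂x_k) dx_k ∧ dx_i ∧ dx_j.
Expand each term, using dx_k ∧ dx_i ∧ dx_j = sgn(permutation) dx_{(a)} ∧ dx_{(b)} ∧ dx_{(c)} with (a < b < c) sorted:
  d(z*(w - x + 3*z)) includes (∂/∂z)(z*(w - x + 3*z)) dz = (w - x + 6*z) dz, which multiplied by dx ∧ dy gives (w - x + 6*z) dx ∧ dy ∧ dz
  d(z*(w - x + 3*z)) includes (∂/∂w)(z*(w - x + 3*z)) dw = (z) dw, which multiplied by dx ∧ dy gives (z) dx ∧ dy ∧ dw
  d(w^2 + 3*x^2) includes (∂/∂w)(w^2 + 3*x^2) dw = (2*w) dw, which multiplied by dx ∧ dz gives (2*w) dx ∧ dz ∧ dw
  d(2*w + 2*x*y + y) includes (∂/∂y)(2*w + 2*x*y + y) dy = (2*x + 1) dy, which multiplied by dx ∧ dw gives (-2*x - 1) dx ∧ dy ∧ dw
  d(3*x*y) includes (∂/∂x)(3*x*y) dx = (3*y) dx, which multiplied by dy ∧ dw gives (3*y) dx ∧ dy ∧ dw
Collecting like 3-forms: d(omega) = (w - x + 6*z) dx ∧ dy ∧ dz + (-2*x + 3*y + z - 1) dx ∧ dy ∧ dw + (2*w) dx ∧ dz ∧ dw.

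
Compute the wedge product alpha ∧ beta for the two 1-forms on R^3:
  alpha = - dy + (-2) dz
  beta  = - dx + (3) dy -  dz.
alpha ∧ beta = (-1) dx ∧ dy + (7) dy ∧ dz + (-2) dx ∧ dz

Distribute the wedge, using dx_i ∧ dx_j = -dx_j ∧ dx_i and dx_i ∧ dx_i = 0. For each pair (i, j) with i < j, the coefficient of dx_i ∧ dx_j in alpha ∧ beta is (alpha_i * beta_j - alpha_j * beta_i). Collecting: alpha ∧ beta = (-1) dx ∧ dy + (7) dy ∧ dz + (-2) dx ∧ dz.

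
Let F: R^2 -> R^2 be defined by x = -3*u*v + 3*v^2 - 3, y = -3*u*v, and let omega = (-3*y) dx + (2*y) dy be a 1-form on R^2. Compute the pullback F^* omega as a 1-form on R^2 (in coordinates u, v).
F^* omega = (-9*u*v^2) du + (9*u*v*(-u + 6*v)) dv

Using F^*(f dg) = (f ∘ F) d(g ∘ F), substitute each coordinate x_i by F_i(u, v) in f_i, and replace dx_i by d F_i = (∂F_i/∂u) du + (∂F_i/∂v) dv.
  For the x component: f_1(F) = 9*u*v; d F_1 = (-3*v) du + (-3*u + 6*v) dv
  For the y component: f_2(F) = -6*u*v; d F_2 = (-3*v) du + (-3*u) dv
Combining and collecting du, dv coefficients:
  coeff of du: -9*u*v^2
  coeff of dv: 9*u*v*(-u + 6*v)
F^* omega = (-9*u*v^2) du + (9*u*v*(-u + 6*v)) dv.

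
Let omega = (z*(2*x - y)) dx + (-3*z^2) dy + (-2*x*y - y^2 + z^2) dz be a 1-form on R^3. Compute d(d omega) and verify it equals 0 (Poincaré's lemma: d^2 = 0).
d(d omega) = 0

Step 1: d omega = sum_{i<j} (∂f_j/∂x_i - ∂f_i/∂x_j) dx_i ∧ dx_j:
  coeff of dx ∧ dy: z
  coeff of dx ∧ dz: -2*x - y
  coeff of dy ∧ dz: -2*x - 2*y + 6*z
Step 2: Apply d again to each 2-form coefficient. The only possible 3-form in R^3 is dx ∧ dy ∧ dz, with coefficient
  ∂(coeff of dy∧dz)/∂x - ∂(coeff of dx∧dz)/∂y + ∂(coeff of dx∧dy)/∂z
  = ∂/∂x (-2*x - 2*y + 6*z) - ∂/∂y (-2*x - y) + ∂/∂z (z).
Each of these terms simplifies to sums of mixed partials that cancel in pairs. The result is 0 (by equality of mixed partials for smooth functions — Schwarz / Clairaut).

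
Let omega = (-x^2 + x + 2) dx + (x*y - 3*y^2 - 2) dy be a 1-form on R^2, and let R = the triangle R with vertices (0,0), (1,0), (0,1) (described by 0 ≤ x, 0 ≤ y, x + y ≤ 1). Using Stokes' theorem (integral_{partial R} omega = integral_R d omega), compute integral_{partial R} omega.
integral_(partial R) omega = 1/6

Stokes: integral_partial_R omega = integral_R d omega with d omega = (∂Q/∂x - ∂P/∂y) dx ∧ dy.
  ∂Q/∂x = y
  ∂P/∂y = 0
  integrand = ∂Q/∂x - ∂P/∂y = y.
Integrating over R: integral_0^1 integral_0^{1-x} (y) dy dx = 1/6.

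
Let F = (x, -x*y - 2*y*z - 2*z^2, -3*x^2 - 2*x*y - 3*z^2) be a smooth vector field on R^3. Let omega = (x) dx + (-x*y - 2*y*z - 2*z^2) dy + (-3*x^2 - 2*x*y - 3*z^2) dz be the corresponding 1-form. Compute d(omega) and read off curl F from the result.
d(omega) = (-2*x + 2*y + 4*z) dy ∧ dz + (6*x + 2*y) dz ∧ dx + (-y) dx ∧ dy; curl F = (-2*x + 2*y + 4*z, 6*x + 2*y, -y)

d omega = sum_{i<j} (∂f_j/∂x_i - ∂f_i/∂x_j) dx_i ∧ dx_j. Under the identification (dy ∧ dz, dz ∧ dx, dx ∧ dy) ↔ (e_x, e_y, e_z), the coefficients are exactly the components of curl F. Compute:
  ∂R/∂y - ∂Q/∂z = (-2*x) - (-2*y - 4*z) = -2*x + 2*y + 4*z
  ∂P/∂z - ∂R/∂x = (0) - (-6*x - 2*y) = 6*x + 2*y
  ∂Q/∂x - ∂P/∂y = (-y) - (0) = -y.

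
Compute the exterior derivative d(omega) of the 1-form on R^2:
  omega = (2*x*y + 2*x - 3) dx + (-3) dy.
d(omega) = (-2*x) dx ∧ dy

For a 1-form omega = sum_i f_i dx_i, the exterior derivative is
  d(omega) = sum_{i < j} (∂f_j/∂x_i - ∂f_i/∂x_j) dx_i ∧ dx_j.
  coefficient of dx ∧ dy: ∂f_2/∂x - ∂f_1/∂y = ∂(-3)/∂x - ∂(2*x*y + 2*x - 3)/∂y = -2*x
Assembling: d(omega) = (-2*x) dx ∧ dy.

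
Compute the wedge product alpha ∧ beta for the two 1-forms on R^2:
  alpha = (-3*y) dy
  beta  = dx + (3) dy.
alpha ∧ beta = (3*y) dx ∧ dy

Distribute the wedge, using dx_i ∧ dx_j = -dx_j ∧ dx_i and dx_i ∧ dx_i = 0. For each pair (i, j) with i < j, the coefficient of dx_i ∧ dx_j in alpha ∧ beta is (alpha_i * beta_j - alpha_j * beta_i). Collecting: alpha ∧ beta = (3*y) dx ∧ dy.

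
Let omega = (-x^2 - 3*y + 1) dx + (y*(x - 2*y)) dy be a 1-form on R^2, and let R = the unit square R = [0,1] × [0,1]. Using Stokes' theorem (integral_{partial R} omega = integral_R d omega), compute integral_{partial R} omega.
integral_(partial R) omega = 7/2

Stokes: integral_partial_R omega = integral_R d omega with d omega = (∂Q/∂x - ∂P/∂y) dx ∧ dy.
  ∂Q/∂x = y
  ∂P/∂y = -3
  integrand = ∂Q/∂x - ∂P/∂y = y + 3.
Integrating over R: integral_0^1 integral_0^1 (y + 3) dx dy = 7/2.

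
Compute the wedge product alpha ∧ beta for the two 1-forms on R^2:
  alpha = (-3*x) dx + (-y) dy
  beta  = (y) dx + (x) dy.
alpha ∧ beta = (-3*x^2 + y^2) dx ∧ dy

Distribute the wedge, using dx_i ∧ dx_j = -dx_j ∧ dx_i and dx_i ∧ dx_i = 0. For each pair (i, j) with i < j, the coefficient of dx_i ∧ dx_j in alpha ∧ beta is (alpha_i * beta_j - alpha_j * beta_i). Collecting: alpha ∧ beta = (-3*x^2 + y^2) dx ∧ dy.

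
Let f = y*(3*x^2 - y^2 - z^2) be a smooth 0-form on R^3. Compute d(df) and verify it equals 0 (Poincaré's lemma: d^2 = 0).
d(df) = 0

Step 1: df = sum_i (∂f/∂x_i) dx_i = (6*x*y) dx + (3*x^2 - 3*y^2 - z^2) dy + (-2*y*z) dz.
Step 2: Apply d again. Using the 1-form formula, the coefficient of dx ∧ dy in d(df) is ∂^2 f/∂x ∂y - ∂^2 f/∂y ∂x = (6*x) - (6*x) = 0 (equality of mixed partials for smooth f).
Similarly for dx ∧ dz and dy ∧ dz — all coefficients vanish. So d(df) = 0.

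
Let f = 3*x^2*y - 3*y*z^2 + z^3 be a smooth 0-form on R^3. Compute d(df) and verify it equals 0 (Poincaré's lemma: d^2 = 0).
d(df) = 0

Step 1: df = sum_i (∂f/∂x_i) dx_i = (6*x*y) dx + (3*x^2 - 3*z^2) dy + (3*z*(-2*y + z)) dz.
Step 2: Apply d again. Using the 1-form formula, the coefficient of dx ∧ dy in d(df) is ∂^2 f/∂x ∂y - ∂^2 f/∂y ∂x = (6*x) - (6*x) = 0 (equality of mixed partials for smooth f).
Similarly for dx ∧ dz and dy ∧ dz — all coefficients vanish. So d(df) = 0.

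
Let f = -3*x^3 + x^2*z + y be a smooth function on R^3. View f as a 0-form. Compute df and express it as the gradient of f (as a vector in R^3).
df = (x*(-9*x + 2*z)) dx + (1) dy + (x^2) dz; grad f = (x*(-9*x + 2*z), 1, x^2)

For a 0-form f, d f = (∂f/∂x) dx + (∂f/∂y) dy + (∂f/∂z) dz. The components of the vector representation are exactly the entries of grad f in Cartesian coordinates:
  ∂f/∂x = x*(-9*x + 2*z)
  ∂f/∂y = 1
  ∂f/∂z = x^2.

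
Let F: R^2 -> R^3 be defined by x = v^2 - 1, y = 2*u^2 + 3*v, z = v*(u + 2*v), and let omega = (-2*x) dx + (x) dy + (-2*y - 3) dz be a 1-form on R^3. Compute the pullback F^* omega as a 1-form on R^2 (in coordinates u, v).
F^* omega = (-4*u^2*v + 4*u*v^2 - 4*u - 6*v^2 - 3*v) du + (-4*u^3 - 16*u^2*v - 6*u*v - 3*u - 4*v^3 - 21*v^2 - 8*v - 3) dv

Using F^*(f dg) = (f ∘ F) d(g ∘ F), substitute each coordinate x_i by F_i(u, v) in f_i, and replace dx_i by d F_i = (∂F_i/∂u) du + (∂F_i/∂v) dv.
  For the x component: f_1(F) = 2 - 2*v^2; d F_1 = (0) du + (2*v) dv
  For the y component: f_2(F) = v^2 - 1; d F_2 = (4*u) du + (3) dv
  For the z component: f_3(F) = -4*u^2 - 6*v - 3; d F_3 = (v) du + (u + 4*v) dv
Combining and collecting du, dv coefficients:
  coeff of du: -4*u^2*v + 4*u*v^2 - 4*u - 6*v^2 - 3*v
  coeff of dv: -4*u^3 - 16*u^2*v - 6*u*v - 3*u - 4*v^3 - 21*v^2 - 8*v - 3
F^* omega = (-4*u^2*v + 4*u*v^2 - 4*u - 6*v^2 - 3*v) du + (-4*u^3 - 16*u^2*v - 6*u*v - 3*u - 4*v^3 - 21*v^2 - 8*v - 3) dv.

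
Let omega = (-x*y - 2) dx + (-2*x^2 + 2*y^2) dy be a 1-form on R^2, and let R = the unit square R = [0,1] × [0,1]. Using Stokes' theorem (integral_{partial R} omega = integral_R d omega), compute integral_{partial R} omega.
integral_(partial R) omega = -3/2

Stokes: integral_partial_R omega = integral_R d omega with d omega = (∂Q/∂x - ∂P/∂y) dx ∧ dy.
  ∂Q/∂x = -4*x
  ∂P/∂y = -x
  integrand = ∂Q/∂x - ∂P/∂y = -3*x.
Integrating over R: integral_0^1 integral_0^1 (-3*x) dx dy = -3/2.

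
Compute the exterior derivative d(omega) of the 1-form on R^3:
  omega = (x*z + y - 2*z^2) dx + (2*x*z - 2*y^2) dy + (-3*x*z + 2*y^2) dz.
d(omega) = (2*z - 1) dx ∧ dy + (-x + z) dx ∧ dz + (-2*x + 4*y) dy ∧ dz

For a 1-form omega = sum_i f_i dx_i, the exterior derivative is
  d(omega) = sum_{i < j} (∂f_j/∂x_i - ∂f_i/∂x_j) dx_i ∧ dx_j.
  coefficient of dx ∧ dy: ∂f_2/∂x - ∂f_1/∂y = ∂(2*x*z - 2*y^2)/∂x - ∂(x*z + y - 2*z^2)/∂y = 2*z - 1
  coefficient of dx ∧ dz: ∂f_3/∂x - ∂f_1/∂z = ∂(-3*x*z + 2*y^2)/∂x - ∂(x*z + y - 2*z^2)/∂z = -x + z
  coefficient of dy ∧ dz: ∂f_3/∂y - ∂f_2/∂z = ∂(-3*x*z + 2*y^2)/∂y - ∂(2*x*z - 2*y^2)/∂z = -2*x + 4*y
Assembling: d(omega) = (2*z - 1) dx ∧ dy + (-x + z) dx ∧ dz + (-2*x + 4*y) dy ∧ dz.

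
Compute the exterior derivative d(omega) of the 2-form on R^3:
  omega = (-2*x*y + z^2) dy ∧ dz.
d(omega) = (-2*y) dx ∧ dy ∧ dz

For a 2-form omega = sum_{i<j} g_{ij} dx_i ∧ dx_j, the exterior derivative is
  d(omega) = sum_{i<j} d(g_{ij}) ∧ dx_i ∧ dx_j = sum_{i<j, k} (∂g_{ij}/∂x_k) dx_k ∧ dx_i ∧ dx_j.
Expand each term, using dx_k ∧ dx_i ∧ dx_j = sgn(permutation) dx_{(a)} ∧ dx_{(b)} ∧ dx_{(c)} with (a < b < c) sorted:
  d(-2*x*y + z^2) includes (∂/∂x)(-2*x*y + z^2) dx = (-2*y) dx, which multiplied by dy ∧ dz gives (-2*y) dx ∧ dy ∧ dz
Collecting like 3-forms: d(omega) = (-2*y) dx ∧ dy ∧ dz.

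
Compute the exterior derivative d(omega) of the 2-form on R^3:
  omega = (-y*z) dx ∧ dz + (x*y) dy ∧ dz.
d(omega) = (y + z) dx ∧ dy ∧ dz

For a 2-form omega = sum_{i<j} g_{ij} dx_i ∧ dx_j, the exterior derivative is
  d(omega) = sum_{i<j} d(g_{ij}) ∧ dx_i ∧ dx_j = sum_{i<j, k} (∂g_{ij}/∂x_k) dx_k ∧ dx_i ∧ dx_j.
Expand each term, using dx_k ∧ dx_i ∧ dx_j = sgn(permutation) dx_{(a)} ∧ dx_{(b)} ∧ dx_{(c)} with (a < b < c) sorted:
  d(-y*z) includes (∂/∂y)(-y*z) dy = (-z) dy, which multiplied by dx ∧ dz gives (z) dx ∧ dy ∧ dz
  d(x*y) includes (∂/∂x)(x*y) dx = (y) dx, which multiplied by dy ∧ dz gives (y) dx ∧ dy ∧ dz
Collecting like 3-forms: d(omega) = (y + z) dx ∧ dy ∧ dz.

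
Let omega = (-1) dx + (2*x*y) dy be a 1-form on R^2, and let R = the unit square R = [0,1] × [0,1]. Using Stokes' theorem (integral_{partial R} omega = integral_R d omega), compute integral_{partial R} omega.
integral_(partial R) omega = 1

Stokes: integral_partial_R omega = integral_R d omega with d omega = (∂Q/∂x - ∂P/∂y) dx ∧ dy.
  ∂Q/∂x = 2*y
  ∂P/∂y = 0
  integrand = ∂Q/∂x - ∂P/∂y = 2*y.
Integrating over R: integral_0^1 integral_0^1 (2*y) dx dy = 1.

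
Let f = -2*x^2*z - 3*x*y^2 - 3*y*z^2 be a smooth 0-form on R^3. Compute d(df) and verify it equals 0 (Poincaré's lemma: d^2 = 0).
d(df) = 0

Step 1: df = sum_i (∂f/∂x_i) dx_i = (-4*x*z - 3*y^2) dx + (-6*x*y - 3*z^2) dy + (-2*x^2 - 6*y*z) dz.
Step 2: Apply d again. Using the 1-form formula, the coefficient of dx ∧ dy in d(df) is ∂^2 f/∂x ∂y - ∂^2 f/∂y ∂x = (-6*y) - (-6*y) = 0 (equality of mixed partials for smooth f).
Similarly for dx ∧ dz and dy ∧ dz — all coefficients vanish. So d(df) = 0.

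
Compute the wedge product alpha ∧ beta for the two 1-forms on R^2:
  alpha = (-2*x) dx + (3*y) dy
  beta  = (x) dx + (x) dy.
alpha ∧ beta = (-x*(2*x + 3*y)) dx ∧ dy

Distribute the wedge, using dx_i ∧ dx_j = -dx_j ∧ dx_i and dx_i ∧ dx_i = 0. For each pair (i, j) with i < j, the coefficient of dx_i ∧ dx_j in alpha ∧ beta is (alpha_i * beta_j - alpha_j * beta_i). Collecting: alpha ∧ beta = (-x*(2*x + 3*y)) dx ∧ dy.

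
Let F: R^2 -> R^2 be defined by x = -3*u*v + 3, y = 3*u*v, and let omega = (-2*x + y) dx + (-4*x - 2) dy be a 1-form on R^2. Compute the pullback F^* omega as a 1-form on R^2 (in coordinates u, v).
F^* omega = (3*v*(3*u*v - 8)) du + (3*u*(3*u*v - 8)) dv

Using F^*(f dg) = (f ∘ F) d(g ∘ F), substitute each coordinate x_i by F_i(u, v) in f_i, and replace dx_i by d F_i = (∂F_i/∂u) du + (∂F_i/∂v) dv.
  For the x component: f_1(F) = 9*u*v - 6; d F_1 = (-3*v) du + (-3*u) dv
  For the y component: f_2(F) = 12*u*v - 14; d F_2 = (3*v) du + (3*u) dv
Combining and collecting du, dv coefficients:
  coeff of du: 3*v*(3*u*v - 8)
  coeff of dv: 3*u*(3*u*v - 8)
F^* omega = (3*v*(3*u*v - 8)) du + (3*u*(3*u*v - 8)) dv.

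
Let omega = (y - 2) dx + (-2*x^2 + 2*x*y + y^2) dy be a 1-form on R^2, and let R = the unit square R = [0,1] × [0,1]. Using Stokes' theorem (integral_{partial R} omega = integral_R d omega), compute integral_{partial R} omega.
integral_(partial R) omega = -2

Stokes: integral_partial_R omega = integral_R d omega with d omega = (∂Q/∂x - ∂P/∂y) dx ∧ dy.
  ∂Q/∂x = -4*x + 2*y
  ∂P/∂y = 1
  integrand = ∂Q/∂x - ∂P/∂y = -4*x + 2*y - 1.
Integrating over R: integral_0^1 integral_0^1 (-4*x + 2*y - 1) dx dy = -2.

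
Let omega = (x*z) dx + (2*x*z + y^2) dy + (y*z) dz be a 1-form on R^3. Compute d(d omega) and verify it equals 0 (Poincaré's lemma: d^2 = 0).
d(d omega) = 0

Step 1: d omega = sum_{i<j} (∂f_j/∂x_i - ∂f_i/∂x_j) dx_i ∧ dx_j:
  coeff of dx ∧ dy: 2*z
  coeff of dx ∧ dz: -x
  coeff of dy ∧ dz: -2*x + z
Step 2: Apply d again to each 2-form coefficient. The only possible 3-form in R^3 is dx ∧ dy ∧ dz, with coefficient
  ∂(coeff of dy∧dz)/∂x - ∂(coeff of dx∧dz)/∂y + ∂(coeff of dx∧dy)/∂z
  = ∂/∂x (-2*x + z) - ∂/∂y (-x) + ∂/∂z (2*z).
Each of these terms simplifies to sums of mixed partials that cancel in pairs. The result is 0 (by equality of mixed partials for smooth functions — Schwarz / Clairaut).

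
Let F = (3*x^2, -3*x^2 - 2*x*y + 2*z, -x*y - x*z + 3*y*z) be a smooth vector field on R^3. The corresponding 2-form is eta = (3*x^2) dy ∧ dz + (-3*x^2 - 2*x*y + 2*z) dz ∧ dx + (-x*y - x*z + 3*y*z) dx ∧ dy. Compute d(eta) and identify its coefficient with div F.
d(eta) = (3*x + 3*y) dx ∧ dy ∧ dz; div F = 3*x + 3*y

For a 2-form in R^3 of the form above, applying d gives a 3-form with coefficient ∂P/∂x + ∂Q/∂y + ∂R/∂z:
  ∂P/∂x = 6*x
  ∂Q/∂y = -2*x
  ∂R/∂z = -x + 3*y
Sum = 3*x + 3*y, which is exactly div F.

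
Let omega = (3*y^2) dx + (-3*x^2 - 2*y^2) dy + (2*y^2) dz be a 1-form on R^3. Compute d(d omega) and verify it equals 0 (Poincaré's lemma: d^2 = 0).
d(d omega) = 0

Step 1: d omega = sum_{i<j} (∂f_j/∂x_i - ∂f_i/∂x_j) dx_i ∧ dx_j:
  coeff of dx ∧ dy: -6*x - 6*y
  coeff of dx ∧ dz: 0
  coeff of dy ∧ dz: 4*y
Step 2: Apply d again to each 2-form coefficient. The only possible 3-form in R^3 is dx ∧ dy ∧ dz, with coefficient
  ∂(coeff of dy∧dz)/∂x - ∂(coeff of dx∧dz)/∂y + ∂(coeff of dx∧dy)/∂z
  = ∂/∂x (4*y) - ∂/∂y (0) + ∂/∂z (-6*x - 6*y).
Each of these terms simplifies to sums of mixed partials that cancel in pairs. The result is 0 (by equality of mixed partials for smooth functions — Schwarz / Clairaut).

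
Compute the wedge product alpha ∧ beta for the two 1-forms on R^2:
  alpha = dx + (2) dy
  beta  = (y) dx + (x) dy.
alpha ∧ beta = (x - 2*y) dx ∧ dy

Distribute the wedge, using dx_i ∧ dx_j = -dx_j ∧ dx_i and dx_i ∧ dx_i = 0. For each pair (i, j) with i < j, the coefficient of dx_i ∧ dx_j in alpha ∧ beta is (alpha_i * beta_j - alpha_j * beta_i). Collecting: alpha ∧ beta = (x - 2*y) dx ∧ dy.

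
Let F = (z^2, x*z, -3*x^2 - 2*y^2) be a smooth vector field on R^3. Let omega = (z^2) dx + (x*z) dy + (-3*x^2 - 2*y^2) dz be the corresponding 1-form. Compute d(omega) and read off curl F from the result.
d(omega) = (-x - 4*y) dy ∧ dz + (6*x + 2*z) dz ∧ dx + (z) dx ∧ dy; curl F = (-x - 4*y, 6*x + 2*z, z)

d omega = sum_{i<j} (∂f_j/∂x_i - ∂f_i/∂x_j) dx_i ∧ dx_j. Under the identification (dy ∧ dz, dz ∧ dx, dx ∧ dy) ↔ (e_x, e_y, e_z), the coefficients are exactly the components of curl F. Compute:
  ∂R/∂y - ∂Q/∂z = (-4*y) - (x) = -x - 4*y
  ∂P/∂z - ∂R/∂x = (2*z) - (-6*x) = 6*x + 2*z
  ∂Q/∂x - ∂P/∂y = (z) - (0) = z.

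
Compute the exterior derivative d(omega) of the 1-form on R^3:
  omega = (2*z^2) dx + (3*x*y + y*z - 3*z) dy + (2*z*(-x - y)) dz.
d(omega) = (3*y) dx ∧ dy + (-6*z) dx ∧ dz + (-y - 2*z + 3) dy ∧ dz

For a 1-form omega = sum_i f_i dx_i, the exterior derivative is
  d(omega) = sum_{i < j} (∂f_j/∂x_i - ∂f_i/∂x_j) dx_i ∧ dx_j.
  coefficient of dx ∧ dy: ∂f_2/∂x - ∂f_1/∂y = ∂(3*x*y + y*z - 3*z)/∂x - ∂(2*z^2)/∂y = 3*y
  coefficient of dx ∧ dz: ∂f_3/∂x - ∂f_1/∂z = ∂(2*z*(-x - y))/∂x - ∂(2*z^2)/∂z = -6*z
  coefficient of dy ∧ dz: ∂f_3/∂y - ∂f_2/∂z = ∂(2*z*(-x - y))/∂y - ∂(3*x*y + y*z - 3*z)/∂z = -y - 2*z + 3
Assembling: d(omega) = (3*y) dx ∧ dy + (-6*z) dx ∧ dz + (-y - 2*z + 3) dy ∧ dz.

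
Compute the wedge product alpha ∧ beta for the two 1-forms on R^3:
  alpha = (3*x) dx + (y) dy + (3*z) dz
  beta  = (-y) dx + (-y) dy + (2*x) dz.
alpha ∧ beta = (y*(-3*x + y)) dx ∧ dy + (6*x^2 + 3*y*z) dx ∧ dz + (y*(2*x + 3*z)) dy ∧ dz

Distribute the wedge, using dx_i ∧ dx_j = -dx_j ∧ dx_i and dx_i ∧ dx_i = 0. For each pair (i, j) with i < j, the coefficient of dx_i ∧ dx_j in alpha ∧ beta is (alpha_i * beta_j - alpha_j * beta_i). Collecting: alpha ∧ beta = (y*(-3*x + y)) dx ∧ dy + (6*x^2 + 3*y*z) dx ∧ dz + (y*(2*x + 3*z)) dy ∧ dz.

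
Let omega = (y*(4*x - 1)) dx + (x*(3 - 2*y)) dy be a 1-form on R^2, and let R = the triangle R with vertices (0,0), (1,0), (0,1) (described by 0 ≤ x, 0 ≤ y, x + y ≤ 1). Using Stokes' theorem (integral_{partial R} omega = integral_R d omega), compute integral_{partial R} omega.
integral_(partial R) omega = 1

Stokes: integral_partial_R omega = integral_R d omega with d omega = (∂Q/∂x - ∂P/∂y) dx ∧ dy.
  ∂Q/∂x = 3 - 2*y
  ∂P/∂y = 4*x - 1
  integrand = ∂Q/∂x - ∂P/∂y = -4*x - 2*y + 4.
Integrating over R: integral_0^1 integral_0^{1-x} (-4*x - 2*y + 4) dy dx = 1.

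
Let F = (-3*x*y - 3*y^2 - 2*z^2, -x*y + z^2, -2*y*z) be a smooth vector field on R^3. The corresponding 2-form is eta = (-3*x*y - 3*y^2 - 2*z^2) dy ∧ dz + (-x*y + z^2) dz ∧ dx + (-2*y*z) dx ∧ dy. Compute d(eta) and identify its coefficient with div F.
d(eta) = (-x - 5*y) dx ∧ dy ∧ dz; div F = -x - 5*y

For a 2-form in R^3 of the form above, applying d gives a 3-form with coefficient ∂P/∂x + ∂Q/∂y + ∂R/∂z:
  ∂P/∂x = -3*y
  ∂Q/∂y = -x
  ∂R/∂z = -2*y
Sum = -x - 5*y, which is exactly div F.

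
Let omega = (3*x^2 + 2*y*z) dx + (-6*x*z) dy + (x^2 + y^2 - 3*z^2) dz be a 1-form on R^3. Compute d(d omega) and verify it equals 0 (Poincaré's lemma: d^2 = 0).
d(d omega) = 0

Step 1: d omega = sum_{i<j} (∂f_j/∂x_i - ∂f_i/∂x_j) dx_i ∧ dx_j:
  coeff of dx ∧ dy: -8*z
  coeff of dx ∧ dz: 2*x - 2*y
  coeff of dy ∧ dz: 6*x + 2*y
Step 2: Apply d again to each 2-form coefficient. The only possible 3-form in R^3 is dx ∧ dy ∧ dz, with coefficient
  ∂(coeff of dy∧dz)/∂x - ∂(coeff of dx∧dz)/∂y + ∂(coeff of dx∧dy)/∂z
  = ∂/∂x (6*x + 2*y) - ∂/∂y (2*x - 2*y) + ∂/∂z (-8*z).
Each of these terms simplifies to sums of mixed partials that cancel in pairs. The result is 0 (by equality of mixed partials for smooth functions — Schwarz / Clairaut).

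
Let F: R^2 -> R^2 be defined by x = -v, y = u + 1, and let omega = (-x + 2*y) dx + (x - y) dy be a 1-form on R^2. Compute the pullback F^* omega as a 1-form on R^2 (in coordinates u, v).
F^* omega = (-u - v - 1) du + (-2*u - v - 2) dv

Using F^*(f dg) = (f ∘ F) d(g ∘ F), substitute each coordinate x_i by F_i(u, v) in f_i, and replace dx_i by d F_i = (∂F_i/∂u) du + (∂F_i/∂v) dv.
  For the x component: f_1(F) = 2*u + v + 2; d F_1 = (0) du + (-1) dv
  For the y component: f_2(F) = -u - v - 1; d F_2 = (1) du + (0) dv
Combining and collecting du, dv coefficients:
  coeff of du: -u - v - 1
  coeff of dv: -2*u - v - 2
F^* omega = (-u - v - 1) du + (-2*u - v - 2) dv.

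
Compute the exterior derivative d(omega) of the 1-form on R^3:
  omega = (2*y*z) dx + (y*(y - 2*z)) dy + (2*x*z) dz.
d(omega) = (-2*z) dx ∧ dy + (-2*y + 2*z) dx ∧ dz + (2*y) dy ∧ dz

For a 1-form omega = sum_i f_i dx_i, the exterior derivative is
  d(omega) = sum_{i < j} (∂f_j/∂x_i - ∂f_i/∂x_j) dx_i ∧ dx_j.
  coefficient of dx ∧ dy: ∂f_2/∂x - ∂f_1/∂y = ∂(y*(y - 2*z))/∂x - ∂(2*y*z)/∂y = -2*z
  coefficient of dx ∧ dz: ∂f_3/∂x - ∂f_1/∂z = ∂(2*x*z)/∂x - ∂(2*y*z)/∂z = -2*y + 2*z
  coefficient of dy ∧ dz: ∂f_3/∂y - ∂f_2/∂z = ∂(2*x*z)/∂y - ∂(y*(y - 2*z))/∂z = 2*y
Assembling: d(omega) = (-2*z) dx ∧ dy + (-2*y + 2*z) dx ∧ dz + (2*y) dy ∧ dz.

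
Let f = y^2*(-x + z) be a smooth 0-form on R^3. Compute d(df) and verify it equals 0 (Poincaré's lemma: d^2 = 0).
d(df) = 0

Step 1: df = sum_i (∂f/∂x_i) dx_i = (-y^2) dx + (2*y*(-x + z)) dy + (y^2) dz.
Step 2: Apply d again. Using the 1-form formula, the coefficient of dx ∧ dy in d(df) is ∂^2 f/∂x ∂y - ∂^2 f/∂y ∂x = (-2*y) - (-2*y) = 0 (equality of mixed partials for smooth f).
Similarly for dx ∧ dz and dy ∧ dz — all coefficients vanish. So d(df) = 0.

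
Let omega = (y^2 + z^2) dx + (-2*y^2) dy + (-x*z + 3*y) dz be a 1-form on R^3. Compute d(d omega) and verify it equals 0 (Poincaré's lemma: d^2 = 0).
d(d omega) = 0

Step 1: d omega = sum_{i<j} (∂f_j/∂x_i - ∂f_i/∂x_j) dx_i ∧ dx_j:
  coeff of dx ∧ dy: -2*y
  coeff of dx ∧ dz: -3*z
  coeff of dy ∧ dz: 3
Step 2: Apply d again to each 2-form coefficient. The only possible 3-form in R^3 is dx ∧ dy ∧ dz, with coefficient
  ∂(coeff of dy∧dz)/∂x - ∂(coeff of dx∧dz)/∂y + ∂(coeff of dx∧dy)/∂z
  = ∂/∂x (3) - ∂/∂y (-3*z) + ∂/∂z (-2*y).
Each of these terms simplifies to sums of mixed partials that cancel in pairs. The result is 0 (by equality of mixed partials for smooth functions — Schwarz / Clairaut).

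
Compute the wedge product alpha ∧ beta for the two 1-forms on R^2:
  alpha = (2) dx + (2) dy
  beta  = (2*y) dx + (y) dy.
alpha ∧ beta = (-2*y) dx ∧ dy

Distribute the wedge, using dx_i ∧ dx_j = -dx_j ∧ dx_i and dx_i ∧ dx_i = 0. For each pair (i, j) with i < j, the coefficient of dx_i ∧ dx_j in alpha ∧ beta is (alpha_i * beta_j - alpha_j * beta_i). Collecting: alpha ∧ beta = (-2*y) dx ∧ dy.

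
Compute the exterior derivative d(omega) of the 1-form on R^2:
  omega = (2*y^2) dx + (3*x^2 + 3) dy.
d(omega) = (6*x - 4*y) dx ∧ dy

For a 1-form omega = sum_i f_i dx_i, the exterior derivative is
  d(omega) = sum_{i < j} (∂f_j/∂x_i - ∂f_i/∂x_j) dx_i ∧ dx_j.
  coefficient of dx ∧ dy: ∂f_2/∂x - ∂f_1/∂y = ∂(3*x^2 + 3)/∂x - ∂(2*y^2)/∂y = 6*x - 4*y
Assembling: d(omega) = (6*x - 4*y) dx ∧ dy.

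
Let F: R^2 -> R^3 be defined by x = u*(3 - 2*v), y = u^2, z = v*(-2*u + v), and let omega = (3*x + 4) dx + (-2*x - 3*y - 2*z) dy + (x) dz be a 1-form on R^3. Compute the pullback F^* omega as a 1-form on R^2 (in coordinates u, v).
F^* omega = (-6*u^3 + 16*u^2*v - 12*u^2 + 12*u*v^2 - 42*u*v + 27*u - 8*v + 12) du + (2*u*(8*u*v - 12*u - 2*v^2 + 3*v - 4)) dv

Using F^*(f dg) = (f ∘ F) d(g ∘ F), substitute each coordinate x_i by F_i(u, v) in f_i, and replace dx_i by d F_i = (∂F_i/∂u) du + (∂F_i/∂v) dv.
  For the x component: f_1(F) = -6*u*v + 9*u + 4; d F_1 = (3 - 2*v) du + (-2*u) dv
  For the y component: f_2(F) = -3*u^2 + 8*u*v - 6*u - 2*v^2; d F_2 = (2*u) du + (0) dv
  For the z component: f_3(F) = u*(3 - 2*v); d F_3 = (-2*v) du + (-2*u + 2*v) dv
Combining and collecting du, dv coefficients:
  coeff of du: -6*u^3 + 16*u^2*v - 12*u^2 + 12*u*v^2 - 42*u*v + 27*u - 8*v + 12
  coeff of dv: 2*u*(8*u*v - 12*u - 2*v^2 + 3*v - 4)
F^* omega = (-6*u^3 + 16*u^2*v - 12*u^2 + 12*u*v^2 - 42*u*v + 27*u - 8*v + 12) du + (2*u*(8*u*v - 12*u - 2*v^2 + 3*v - 4)) dv.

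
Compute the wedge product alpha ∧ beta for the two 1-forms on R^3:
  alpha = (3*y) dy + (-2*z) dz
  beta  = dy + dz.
alpha ∧ beta = (3*y + 2*z) dy ∧ dz

Distribute the wedge, using dx_i ∧ dx_j = -dx_j ∧ dx_i and dx_i ∧ dx_i = 0. For each pair (i, j) with i < j, the coefficient of dx_i ∧ dx_j in alpha ∧ beta is (alpha_i * beta_j - alpha_j * beta_i). Collecting: alpha ∧ beta = (3*y + 2*z) dy ∧ dz.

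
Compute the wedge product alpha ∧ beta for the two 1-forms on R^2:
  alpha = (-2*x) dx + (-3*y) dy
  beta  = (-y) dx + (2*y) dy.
alpha ∧ beta = (-y*(4*x + 3*y)) dx ∧ dy

Distribute the wedge, using dx_i ∧ dx_j = -dx_j ∧ dx_i and dx_i ∧ dx_i = 0. For each pair (i, j) with i < j, the coefficient of dx_i ∧ dx_j in alpha ∧ beta is (alpha_i * beta_j - alpha_j * beta_i). Collecting: alpha ∧ beta = (-y*(4*x + 3*y)) dx ∧ dy.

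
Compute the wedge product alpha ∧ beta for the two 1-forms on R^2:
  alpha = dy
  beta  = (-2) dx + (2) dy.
alpha ∧ beta = (2) dx ∧ dy

Distribute the wedge, using dx_i ∧ dx_j = -dx_j ∧ dx_i and dx_i ∧ dx_i = 0. For each pair (i, j) with i < j, the coefficient of dx_i ∧ dx_j in alpha ∧ beta is (alpha_i * beta_j - alpha_j * beta_i). Collecting: alpha ∧ beta = (2) dx ∧ dy.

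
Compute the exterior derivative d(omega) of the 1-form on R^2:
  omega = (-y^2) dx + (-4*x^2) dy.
d(omega) = (-8*x + 2*y) dx ∧ dy

For a 1-form omega = sum_i f_i dx_i, the exterior derivative is
  d(omega) = sum_{i < j} (∂f_j/∂x_i - ∂f_i/∂x_j) dx_i ∧ dx_j.
  coefficient of dx ∧ dy: ∂f_2/∂x - ∂f_1/∂y = ∂(-4*x^2)/∂x - ∂(-y^2)/∂y = -8*x + 2*y
Assembling: d(omega) = (-8*x + 2*y) dx ∧ dy.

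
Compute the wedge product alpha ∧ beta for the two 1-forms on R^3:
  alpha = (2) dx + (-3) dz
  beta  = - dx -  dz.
alpha ∧ beta = (-5) dx ∧ dz

Distribute the wedge, using dx_i ∧ dx_j = -dx_j ∧ dx_i and dx_i ∧ dx_i = 0. For each pair (i, j) with i < j, the coefficient of dx_i ∧ dx_j in alpha ∧ beta is (alpha_i * beta_j - alpha_j * beta_i). Collecting: alpha ∧ beta = (-5) dx ∧ dz.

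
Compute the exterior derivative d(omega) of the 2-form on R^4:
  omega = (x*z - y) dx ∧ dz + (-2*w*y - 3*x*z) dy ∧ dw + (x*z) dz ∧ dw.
d(omega) = (1) dx ∧ dy ∧ dz + (-3*z) dx ∧ dy ∧ dw + (3*x) dy ∧ dz ∧ dw + (z) dx ∧ dz ∧ dw

For a 2-form omega = sum_{i<j} g_{ij} dx_i ∧ dx_j, the exterior derivative is
  d(omega) = sum_{i<j} d(g_{ij}) ∧ dx_i ∧ dx_j = sum_{i<j, k} (∂g_{ij}/∂x_k) dx_k ∧ dx_i ∧ dx_j.
Expand each term, using dx_k ∧ dx_i ∧ dx_j = sgn(permutation) dx_{(a)} ∧ dx_{(b)} ∧ dx_{(c)} with (a < b < c) sorted:
  d(x*z - y) includes (∂/∂y)(x*z - y) dy = (-1) dy, which multiplied by dx ∧ dz gives (1) dx ∧ dy ∧ dz
  d(-2*w*y - 3*x*z) includes (∂/∂x)(-2*w*y - 3*x*z) dx = (-3*z) dx, which multiplied by dy ∧ dw gives (-3*z) dx ∧ dy ∧ dw
  d(-2*w*y - 3*x*z) includes (∂/∂z)(-2*w*y - 3*x*z) dz = (-3*x) dz, which multiplied by dy ∧ dw gives (3*x) dy ∧ dz ∧ dw
  d(x*z) includes (∂/∂x)(x*z) dx = (z) dx, which multiplied by dz ∧ dw gives (z) dx ∧ dz ∧ dw
Collecting like 3-forms: d(omega) = (1) dx ∧ dy ∧ dz + (-3*z) dx ∧ dy ∧ dw + (3*x) dy ∧ dz ∧ dw + (z) dx ∧ dz ∧ dw.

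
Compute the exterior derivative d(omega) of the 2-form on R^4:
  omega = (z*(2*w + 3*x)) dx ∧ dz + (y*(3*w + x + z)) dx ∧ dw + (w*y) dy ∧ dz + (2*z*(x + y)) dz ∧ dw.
d(omega) = (-y + 4*z) dx ∧ dz ∧ dw + (-3*w - x - z) dx ∧ dy ∧ dw + (y + 2*z) dy ∧ dz ∧ dw

For a 2-form omega = sum_{i<j} g_{ij} dx_i ∧ dx_j, the exterior derivative is
  d(omega) = sum_{i<j} d(g_{ij}) ∧ dx_i ∧ dx_j = sum_{i<j, k} (∂g_{ij}/∂x_k) dx_k ∧ dx_i ∧ dx_j.
Expand each term, using dx_k ∧ dx_i ∧ dx_j = sgn(permutation) dx_{(a)} ∧ dx_{(b)} ∧ dx_{(c)} with (a < b < c) sorted:
  d(z*(2*w + 3*x)) includes (∂/∂w)(z*(2*w + 3*x)) dw = (2*z) dw, which multiplied by dx ∧ dz gives (2*z) dx ∧ dz ∧ dw
  d(y*(3*w + x + z)) includes (∂/∂y)(y*(3*w + x + z)) dy = (3*w + x + z) dy, which multiplied by dx ∧ dw gives (-3*w - x - z) dx ∧ dy ∧ dw
  d(y*(3*w + x + z)) includes (∂/∂z)(y*(3*w + x + z)) dz = (y) dz, which multiplied by dx ∧ dw gives (-y) dx ∧ dz ∧ dw
  d(w*y) includes (∂/∂w)(w*y) dw = (y) dw, which multiplied by dy ∧ dz gives (y) dy ∧ dz ∧ dw
  d(2*z*(x + y)) includes (∂/∂x)(2*z*(x + y)) dx = (2*z) dx, which multiplied by dz ∧ dw gives (2*z) dx ∧ dz ∧ dw
  d(2*z*(x + y)) includes (∂/∂y)(2*z*(x + y)) dy = (2*z) dy, which multiplied by dz ∧ dw gives (2*z) dy ∧ dz ∧ dw
Collecting like 3-forms: d(omega) = (-y + 4*z) dx ∧ dz ∧ dw + (-3*w - x - z) dx ∧ dy ∧ dw + (y + 2*z) dy ∧ dz ∧ dw.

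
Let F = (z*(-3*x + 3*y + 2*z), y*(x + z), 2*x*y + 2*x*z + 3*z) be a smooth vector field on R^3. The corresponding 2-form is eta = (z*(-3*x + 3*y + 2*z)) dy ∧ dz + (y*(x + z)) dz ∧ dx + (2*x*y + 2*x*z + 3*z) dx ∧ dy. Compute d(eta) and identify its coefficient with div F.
d(eta) = (3*x - 2*z + 3) dx ∧ dy ∧ dz; div F = 3*x - 2*z + 3

For a 2-form in R^3 of the form above, applying d gives a 3-form with coefficient ∂P/∂x + ∂Q/∂y + ∂R/∂z:
  ∂P/∂x = -3*z
  ∂Q/∂y = x + z
  ∂R/∂z = 2*x + 3
Sum = 3*x - 2*z + 3, which is exactly div F.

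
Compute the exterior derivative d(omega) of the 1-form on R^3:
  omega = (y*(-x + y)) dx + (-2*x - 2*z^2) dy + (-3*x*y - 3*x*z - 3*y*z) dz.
d(omega) = (x - 2*y - 2) dx ∧ dy + (-3*y - 3*z) dx ∧ dz + (-3*x + z) dy ∧ dz

For a 1-form omega = sum_i f_i dx_i, the exterior derivative is
  d(omega) = sum_{i < j} (∂f_j/∂x_i - ∂f_i/∂x_j) dx_i ∧ dx_j.
  coefficient of dx ∧ dy: ∂f_2/∂x - ∂f_1/∂y = ∂(-2*x - 2*z^2)/∂x - ∂(y*(-x + y))/∂y = x - 2*y - 2
  coefficient of dx ∧ dz: ∂f_3/∂x - ∂f_1/∂z = ∂(-3*x*y - 3*x*z - 3*y*z)/∂x - ∂(y*(-x + y))/∂z = -3*y - 3*z
  coefficient of dy ∧ dz: ∂f_3/∂y - ∂f_2/∂z = ∂(-3*x*y - 3*x*z - 3*y*z)/∂y - ∂(-2*x - 2*z^2)/∂z = -3*x + z
Assembling: d(omega) = (x - 2*y - 2) dx ∧ dy + (-3*y - 3*z) dx ∧ dz + (-3*x + z) dy ∧ dz.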